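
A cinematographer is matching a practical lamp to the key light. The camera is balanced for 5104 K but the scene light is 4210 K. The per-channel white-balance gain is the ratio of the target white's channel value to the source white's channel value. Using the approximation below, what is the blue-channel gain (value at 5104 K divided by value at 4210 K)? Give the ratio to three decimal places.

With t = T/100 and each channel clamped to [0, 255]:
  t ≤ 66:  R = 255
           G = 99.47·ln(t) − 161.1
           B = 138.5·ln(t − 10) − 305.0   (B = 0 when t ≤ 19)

At 4210 K (t = 42.1):
  B = 138.5·ln(42.1 − 10) − 305.0 = 138.5·ln 32.1 − 305.0 = 138.5·3.4689 − 305.0 = 175.437.
At 5104 K (t = 51.04):
  B = 138.5·ln(51.04 − 10) − 305.0 = 138.5·ln 41.04 − 305.0 = 138.5·3.7145 − 305.0 = 209.465.
Gain = 209.465 / 175.437 = 1.1940 → 1.194.

1.194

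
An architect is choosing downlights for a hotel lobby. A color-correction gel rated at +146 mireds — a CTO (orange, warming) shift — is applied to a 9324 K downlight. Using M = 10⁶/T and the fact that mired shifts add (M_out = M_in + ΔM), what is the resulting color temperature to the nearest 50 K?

M_in = 10⁶/9324 = 107.25 mireds.
M_out = 107.25 + (+146) = 253.25 mireds.
T_out = 10⁶/253.25 = 3948.7 K → 3950 K.

3950 K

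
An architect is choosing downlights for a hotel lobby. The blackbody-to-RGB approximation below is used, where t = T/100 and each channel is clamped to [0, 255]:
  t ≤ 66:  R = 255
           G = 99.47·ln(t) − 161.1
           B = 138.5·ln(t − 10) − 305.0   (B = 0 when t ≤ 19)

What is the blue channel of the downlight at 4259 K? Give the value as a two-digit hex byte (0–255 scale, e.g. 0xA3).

t = 4259/100 = 42.59; the t ≤ 66 branch applies.
B = 138.5·ln(42.59 − 10) − 305.0 = 138.5·ln 32.59 − 305.0 = 138.5·3.4840 − 305.0 = 177.535.
Rounded: 178; in hex, 0xB2.

0xB2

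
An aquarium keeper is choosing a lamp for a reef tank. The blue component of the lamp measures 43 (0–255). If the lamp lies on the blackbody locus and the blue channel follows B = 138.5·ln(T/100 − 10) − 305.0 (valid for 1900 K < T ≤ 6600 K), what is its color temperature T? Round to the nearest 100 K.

ln(t − 10) = (43 + 305.0) / 138.5 = 2.5126.
t − 10 = e^2.5126 = 12.337, so t = 22.337.
T = 100·t = 2234 K → 2200 K to the nearest 100 K.

2200 K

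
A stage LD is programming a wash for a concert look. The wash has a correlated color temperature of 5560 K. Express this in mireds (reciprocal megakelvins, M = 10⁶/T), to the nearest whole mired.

M = 10⁶ / 5560 = 179.856 → 180 mireds.

180 mireds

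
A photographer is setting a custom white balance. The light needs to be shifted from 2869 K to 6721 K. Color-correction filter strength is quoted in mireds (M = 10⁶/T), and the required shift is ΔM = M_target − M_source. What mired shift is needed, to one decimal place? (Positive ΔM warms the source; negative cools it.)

M_source = 10⁶/2869 = 348.554; M_target = 10⁶/6721 = 148.787.
ΔM = 148.787 − 348.554 = -199.766 → -199.8 mireds, a cooling shift.

-199.8 mireds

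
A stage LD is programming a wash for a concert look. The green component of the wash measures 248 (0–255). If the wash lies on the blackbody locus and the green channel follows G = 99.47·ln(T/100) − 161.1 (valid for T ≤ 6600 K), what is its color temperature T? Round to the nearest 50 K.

ln t = (248 + 161.1) / 99.47 = 4.1128.
t = e^4.1128 = 61.117.
T = 100·t = 6112 K → 6100 K to the nearest 50 K.

6100 K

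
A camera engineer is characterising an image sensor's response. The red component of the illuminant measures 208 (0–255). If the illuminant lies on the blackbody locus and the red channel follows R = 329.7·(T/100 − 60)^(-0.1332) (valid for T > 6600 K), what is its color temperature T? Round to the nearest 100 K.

9200 K

(t − 60)^(-0.1332) = 208/329.7 = 0.63088.
t − 60 = 0.63088^(1/-0.1332) = 0.63088^(-7.508) = 31.763, so t = 91.763.
T = 100·t = 9176 K → 9200 K to the nearest 100 K.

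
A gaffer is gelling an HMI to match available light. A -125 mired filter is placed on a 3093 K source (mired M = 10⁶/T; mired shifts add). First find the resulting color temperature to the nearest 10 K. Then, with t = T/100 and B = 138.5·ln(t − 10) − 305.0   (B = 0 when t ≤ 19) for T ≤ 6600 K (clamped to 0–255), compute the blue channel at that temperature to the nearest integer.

207

M_in = 10⁶/3093 = 323.31; M_out = 323.31 + (-125) = 198.31.
T_out = 10⁶/198.31 = 5042.6 K → 5040 K; t = 50.4.
B = 138.5·ln(50.4 − 10) − 305.0 = 138.5·ln 40.4 − 305.0 = 138.5·3.6988 − 305.0 = 207.288.
Rounded: 207.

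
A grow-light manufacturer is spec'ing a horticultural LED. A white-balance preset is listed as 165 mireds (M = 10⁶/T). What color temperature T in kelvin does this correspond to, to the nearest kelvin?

6061 K

T = 10⁶ / 165 = 6060.61 K → 6061 K.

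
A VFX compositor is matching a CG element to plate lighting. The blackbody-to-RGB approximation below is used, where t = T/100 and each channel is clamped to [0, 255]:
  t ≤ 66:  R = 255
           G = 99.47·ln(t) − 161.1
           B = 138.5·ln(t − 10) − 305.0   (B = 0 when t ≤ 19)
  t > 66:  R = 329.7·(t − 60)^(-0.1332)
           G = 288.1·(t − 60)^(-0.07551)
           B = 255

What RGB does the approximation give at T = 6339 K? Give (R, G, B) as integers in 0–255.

t = 6339/100 = 63.39; the t ≤ 66 branch applies.
R = 255 by definition for t ≤ 66.
G = 99.47·ln 63.39 − 161.1 = 99.47·4.1493 − 161.1 = 251.631.
B = 138.5·ln(63.39 − 10) − 305.0 = 138.5·ln 53.39 − 305.0 = 138.5·3.9776 − 305.0 = 245.901.
Rounded: (255, 252, 246).

(255, 252, 246)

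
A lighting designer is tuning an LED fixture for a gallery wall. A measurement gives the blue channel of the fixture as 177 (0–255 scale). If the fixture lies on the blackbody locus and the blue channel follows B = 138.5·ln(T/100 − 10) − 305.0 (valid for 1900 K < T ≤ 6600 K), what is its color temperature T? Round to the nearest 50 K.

ln(t − 10) = (177 + 305.0) / 138.5 = 3.4801.
t − 10 = e^3.4801 = 32.464, so t = 42.464.
T = 100·t = 4246 K → 4250 K to the nearest 50 K.

4250 K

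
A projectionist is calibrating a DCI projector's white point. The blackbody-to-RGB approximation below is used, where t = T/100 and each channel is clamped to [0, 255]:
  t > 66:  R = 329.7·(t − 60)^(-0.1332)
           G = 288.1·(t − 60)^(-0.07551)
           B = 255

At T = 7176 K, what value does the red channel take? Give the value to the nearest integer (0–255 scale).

t = 7176/100 = 71.76; the t > 66 branch applies.
R = 329.7·(71.76 − 60)^(-0.1332) = 329.7·11.76^(-0.1332) = 329.7·0.72015 = 237.433.
Rounded: 237.

237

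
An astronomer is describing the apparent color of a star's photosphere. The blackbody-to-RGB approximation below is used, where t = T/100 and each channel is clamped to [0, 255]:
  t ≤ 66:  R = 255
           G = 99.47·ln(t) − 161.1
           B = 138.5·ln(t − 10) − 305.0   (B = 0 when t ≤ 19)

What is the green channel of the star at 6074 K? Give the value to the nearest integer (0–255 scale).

247

t = 6074/100 = 60.74; the t ≤ 66 branch applies.
G = 99.47·ln 60.74 − 161.1 = 99.47·4.1066 − 161.1 = 247.384.
Rounded: 247.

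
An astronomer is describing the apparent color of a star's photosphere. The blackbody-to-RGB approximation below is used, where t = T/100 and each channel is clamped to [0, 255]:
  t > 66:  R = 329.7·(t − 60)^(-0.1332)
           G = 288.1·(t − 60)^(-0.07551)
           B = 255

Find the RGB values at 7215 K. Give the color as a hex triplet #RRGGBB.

#ECEFFF

t = 7215/100 = 72.15; the t > 66 branch applies.
R = 329.7·(72.15 − 60)^(-0.1332) = 329.7·12.15^(-0.1332) = 329.7·0.71703 = 236.403.
G = 288.1·(72.15 − 60)^(-0.07551) = 288.1·12.15^(-0.07551) = 288.1·0.82814 = 238.587.
B = 255 by definition for t > 66.
Rounded: (236, 239, 255).
In hex: #ECEFFF.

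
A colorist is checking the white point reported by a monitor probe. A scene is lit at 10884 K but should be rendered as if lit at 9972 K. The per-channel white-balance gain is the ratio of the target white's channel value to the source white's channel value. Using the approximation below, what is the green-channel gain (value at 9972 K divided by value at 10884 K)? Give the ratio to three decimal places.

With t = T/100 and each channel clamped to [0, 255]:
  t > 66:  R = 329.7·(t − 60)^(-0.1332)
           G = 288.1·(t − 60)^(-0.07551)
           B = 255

1.016

At 10884 K (t = 108.84):
  G = 288.1·(108.84 − 60)^(-0.07551) = 288.1·48.84^(-0.07551) = 288.1·0.74556 = 214.795.
At 9972 K (t = 99.72):
  G = 288.1·(99.72 − 60)^(-0.07551) = 288.1·39.72^(-0.07551) = 288.1·0.75728 = 218.174.
Gain = 218.174 / 214.795 = 1.0157 → 1.016.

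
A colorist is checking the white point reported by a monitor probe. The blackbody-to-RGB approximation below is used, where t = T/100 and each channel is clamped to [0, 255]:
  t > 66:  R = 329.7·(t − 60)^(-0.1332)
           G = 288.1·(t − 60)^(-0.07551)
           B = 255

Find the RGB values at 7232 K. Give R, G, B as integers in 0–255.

t = 7232/100 = 72.32; the t > 66 branch applies.
R = 329.7·(72.32 − 60)^(-0.1332) = 329.7·12.32^(-0.1332) = 329.7·0.71570 = 235.966.
G = 288.1·(72.32 − 60)^(-0.07551) = 288.1·12.32^(-0.07551) = 288.1·0.82727 = 238.337.
B = 255 by definition for t > 66.
Rounded: (236, 238, 255).

R=236, G=238, B=255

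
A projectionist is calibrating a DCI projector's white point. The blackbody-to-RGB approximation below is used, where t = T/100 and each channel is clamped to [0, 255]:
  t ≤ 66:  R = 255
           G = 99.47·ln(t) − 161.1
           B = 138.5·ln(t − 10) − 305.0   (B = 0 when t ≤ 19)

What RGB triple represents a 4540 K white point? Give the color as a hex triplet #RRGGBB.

#FFDABD

t = 4540/100 = 45.4; the t ≤ 66 branch applies.
R = 255 by definition for t ≤ 66.
G = 99.47·ln 45.4 − 161.1 = 99.47·3.8155 − 161.1 = 218.429.
B = 138.5·ln(45.4 − 10) − 305.0 = 138.5·ln 35.4 − 305.0 = 138.5·3.5667 − 305.0 = 188.990.
Rounded: (255, 218, 189).
In hex: #FFDABD.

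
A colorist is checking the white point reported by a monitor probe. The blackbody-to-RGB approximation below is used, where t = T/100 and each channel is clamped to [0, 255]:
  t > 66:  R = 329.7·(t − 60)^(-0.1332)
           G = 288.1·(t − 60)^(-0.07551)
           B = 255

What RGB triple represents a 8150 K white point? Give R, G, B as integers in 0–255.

R=219, G=229, B=255

t = 8150/100 = 81.5; the t > 66 branch applies.
R = 329.7·(81.5 − 60)^(-0.1332) = 329.7·21.5^(-0.1332) = 329.7·0.66454 = 219.098.
G = 288.1·(81.5 − 60)^(-0.07551) = 288.1·21.5^(-0.07551) = 288.1·0.79321 = 228.523.
B = 255 by definition for t > 66.
Rounded: (219, 229, 255).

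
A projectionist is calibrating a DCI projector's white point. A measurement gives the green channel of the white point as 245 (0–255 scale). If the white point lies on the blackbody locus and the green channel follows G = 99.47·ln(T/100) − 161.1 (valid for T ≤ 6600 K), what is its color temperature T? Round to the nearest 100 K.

5900 K

ln t = (245 + 161.1) / 99.47 = 4.0826.
t = e^4.0826 = 59.302.
T = 100·t = 5930 K → 5900 K to the nearest 100 K.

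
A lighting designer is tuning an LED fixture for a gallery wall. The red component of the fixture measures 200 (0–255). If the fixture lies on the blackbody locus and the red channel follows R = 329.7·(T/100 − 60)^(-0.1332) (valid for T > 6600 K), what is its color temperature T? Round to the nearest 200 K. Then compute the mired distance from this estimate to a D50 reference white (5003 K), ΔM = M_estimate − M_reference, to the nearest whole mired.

-102 mireds

(t − 60)^(-0.1332) = 200/329.7 = 0.60661.
t − 60 = 0.60661^(1/-0.1332) = 0.60661^(-7.508) = 42.638, so t = 102.638.
T = 100·t = 10264 K → 10200 K to the nearest 200 K.
M_estimate = 10⁶/10200 = 98.04; M_reference = 10⁶/5003 = 199.88.
ΔM = 98.04 − 199.88 = -101.84 → -102 mireds.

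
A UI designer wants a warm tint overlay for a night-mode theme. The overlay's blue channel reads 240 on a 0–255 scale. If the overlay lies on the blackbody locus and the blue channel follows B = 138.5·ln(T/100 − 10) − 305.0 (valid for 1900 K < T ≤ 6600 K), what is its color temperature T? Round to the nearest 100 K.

ln(t − 10) = (240 + 305.0) / 138.5 = 3.9350.
t − 10 = e^3.9350 = 51.163, so t = 61.163.
T = 100·t = 6116 K → 6100 K to the nearest 100 K.

6100 K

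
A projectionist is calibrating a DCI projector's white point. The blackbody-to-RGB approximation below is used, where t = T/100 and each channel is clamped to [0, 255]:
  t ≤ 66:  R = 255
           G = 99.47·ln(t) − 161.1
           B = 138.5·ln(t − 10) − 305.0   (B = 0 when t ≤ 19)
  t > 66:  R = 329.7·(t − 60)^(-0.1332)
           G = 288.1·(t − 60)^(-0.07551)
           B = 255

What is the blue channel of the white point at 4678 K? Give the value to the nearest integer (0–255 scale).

194

t = 4678/100 = 46.78; the t ≤ 66 branch applies.
B = 138.5·ln(46.78 − 10) − 305.0 = 138.5·ln 36.78 − 305.0 = 138.5·3.6050 − 305.0 = 194.286.
Rounded: 194.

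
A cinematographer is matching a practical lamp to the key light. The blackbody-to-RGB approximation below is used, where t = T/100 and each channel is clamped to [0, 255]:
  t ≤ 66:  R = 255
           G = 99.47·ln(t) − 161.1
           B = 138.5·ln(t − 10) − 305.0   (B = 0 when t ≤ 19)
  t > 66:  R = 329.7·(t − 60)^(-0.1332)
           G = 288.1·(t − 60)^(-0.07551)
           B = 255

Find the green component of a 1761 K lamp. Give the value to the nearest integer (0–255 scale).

t = 1761/100 = 17.61; the t ≤ 66 branch applies.
G = 99.47·ln 17.61 − 161.1 = 99.47·2.8685 − 161.1 = 124.226.
Rounded: 124.

124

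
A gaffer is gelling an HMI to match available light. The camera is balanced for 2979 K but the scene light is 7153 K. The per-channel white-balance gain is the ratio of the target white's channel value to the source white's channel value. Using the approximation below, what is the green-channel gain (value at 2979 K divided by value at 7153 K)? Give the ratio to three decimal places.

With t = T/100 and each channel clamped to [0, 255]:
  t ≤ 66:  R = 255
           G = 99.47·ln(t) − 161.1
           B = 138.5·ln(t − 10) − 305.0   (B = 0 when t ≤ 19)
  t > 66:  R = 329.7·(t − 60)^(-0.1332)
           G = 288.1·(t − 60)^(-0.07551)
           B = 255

At 7153 K (t = 71.53):
  G = 288.1·(71.53 − 60)^(-0.07551) = 288.1·11.53^(-0.07551) = 288.1·0.83142 = 239.533.
At 2979 K (t = 29.79):
  G = 99.47·ln 29.79 − 161.1 = 99.47·3.3942 − 161.1 = 176.518.
Gain = 176.518 / 239.533 = 0.7369 → 0.737.

0.737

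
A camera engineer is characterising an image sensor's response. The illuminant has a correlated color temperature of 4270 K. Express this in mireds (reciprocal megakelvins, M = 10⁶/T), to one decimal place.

M = 10⁶ / 4270 = 234.192 → 234.2 mireds.

234.2 mireds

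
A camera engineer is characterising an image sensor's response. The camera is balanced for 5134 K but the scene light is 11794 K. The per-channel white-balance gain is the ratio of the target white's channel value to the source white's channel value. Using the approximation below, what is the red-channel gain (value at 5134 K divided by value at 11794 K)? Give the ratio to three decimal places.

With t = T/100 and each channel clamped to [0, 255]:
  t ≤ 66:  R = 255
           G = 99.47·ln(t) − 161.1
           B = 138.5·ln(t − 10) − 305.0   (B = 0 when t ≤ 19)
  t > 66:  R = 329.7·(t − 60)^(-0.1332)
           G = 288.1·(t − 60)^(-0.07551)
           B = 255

1.328

At 11794 K (t = 117.94):
  R = 329.7·(117.94 − 60)^(-0.1332) = 329.7·57.94^(-0.1332) = 329.7·0.58233 = 191.995.
At 5134 K (t = 51.34):
  R = 255 by definition for t ≤ 66.
Gain = 255.000 / 191.995 = 1.3282 → 1.328.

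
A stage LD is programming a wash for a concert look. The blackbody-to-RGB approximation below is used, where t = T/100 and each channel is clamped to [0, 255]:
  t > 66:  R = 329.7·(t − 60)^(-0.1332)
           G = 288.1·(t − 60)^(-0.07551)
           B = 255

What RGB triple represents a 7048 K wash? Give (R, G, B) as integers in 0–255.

(241, 241, 255)

t = 7048/100 = 70.48; the t > 66 branch applies.
R = 329.7·(70.48 − 60)^(-0.1332) = 329.7·10.48^(-0.1332) = 329.7·0.73129 = 241.105.
G = 288.1·(70.48 − 60)^(-0.07551) = 288.1·10.48^(-0.07551) = 288.1·0.83744 = 241.266.
B = 255 by definition for t > 66.
Rounded: (241, 241, 255).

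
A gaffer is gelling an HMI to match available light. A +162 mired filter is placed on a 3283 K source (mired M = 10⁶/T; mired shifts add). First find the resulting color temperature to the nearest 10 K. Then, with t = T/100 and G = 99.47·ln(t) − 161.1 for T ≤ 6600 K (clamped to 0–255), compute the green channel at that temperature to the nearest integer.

M_in = 10⁶/3283 = 304.60; M_out = 304.60 + (+162) = 466.60.
T_out = 10⁶/466.60 = 2143.2 K → 2140 K; t = 21.4.
G = 99.47·ln 21.4 − 161.1 = 99.47·3.0634 − 161.1 = 143.615.
Rounded: 144.

144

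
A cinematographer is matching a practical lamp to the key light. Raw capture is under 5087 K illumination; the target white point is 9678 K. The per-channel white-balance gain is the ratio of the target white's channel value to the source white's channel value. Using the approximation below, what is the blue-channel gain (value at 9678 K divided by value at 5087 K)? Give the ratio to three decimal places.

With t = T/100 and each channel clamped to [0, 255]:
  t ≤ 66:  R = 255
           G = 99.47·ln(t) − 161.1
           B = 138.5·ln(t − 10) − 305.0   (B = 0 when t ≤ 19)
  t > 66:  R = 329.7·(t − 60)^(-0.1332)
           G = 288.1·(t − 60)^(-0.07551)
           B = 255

At 5087 K (t = 50.87):
  B = 138.5·ln(50.87 − 10) − 305.0 = 138.5·ln 40.87 − 305.0 = 138.5·3.7104 − 305.0 = 208.890.
At 9678 K (t = 96.78):
  B = 255 by definition for t > 66.
Gain = 255.000 / 208.890 = 1.2207 → 1.221.

1.221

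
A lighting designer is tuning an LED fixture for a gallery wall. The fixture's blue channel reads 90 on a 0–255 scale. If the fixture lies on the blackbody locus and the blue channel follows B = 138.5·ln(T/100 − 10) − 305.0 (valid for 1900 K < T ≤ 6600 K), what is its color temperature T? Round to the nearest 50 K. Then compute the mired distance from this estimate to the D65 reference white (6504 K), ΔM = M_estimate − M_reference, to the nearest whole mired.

ln(t − 10) = (90 + 305.0) / 138.5 = 2.8520.
t − 10 = e^2.8520 = 17.322, so t = 27.322.
T = 100·t = 2732 K → 2750 K to the nearest 50 K.
M_estimate = 10⁶/2750 = 363.64; M_reference = 10⁶/6504 = 153.75.
ΔM = 363.64 − 153.75 = 209.88 → +210 mireds.

+210 mireds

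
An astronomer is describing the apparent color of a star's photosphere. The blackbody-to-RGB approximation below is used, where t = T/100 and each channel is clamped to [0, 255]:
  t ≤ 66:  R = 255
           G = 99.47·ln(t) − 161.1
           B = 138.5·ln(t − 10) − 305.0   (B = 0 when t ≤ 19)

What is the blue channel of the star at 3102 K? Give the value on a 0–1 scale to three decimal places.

0.458

t = 3102/100 = 31.02; the t ≤ 66 branch applies.
B = 138.5·ln(31.02 − 10) − 305.0 = 138.5·ln 21.02 − 305.0 = 138.5·3.0455 − 305.0 = 116.798.
On a 0–1 scale: 116.798/255 = 0.4580 → 0.458.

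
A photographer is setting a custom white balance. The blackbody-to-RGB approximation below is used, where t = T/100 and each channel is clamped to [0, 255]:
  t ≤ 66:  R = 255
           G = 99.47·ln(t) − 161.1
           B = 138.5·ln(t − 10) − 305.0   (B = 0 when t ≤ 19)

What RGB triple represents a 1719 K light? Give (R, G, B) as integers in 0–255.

(255, 122, 0)

t = 1719/100 = 17.19; the t ≤ 66 branch applies.
R = 255 by definition for t ≤ 66.
G = 99.47·ln 17.19 − 161.1 = 99.47·2.8443 − 161.1 = 121.825.
t = 17.19 ≤ 19, so B = 0.
Rounded: (255, 122, 0).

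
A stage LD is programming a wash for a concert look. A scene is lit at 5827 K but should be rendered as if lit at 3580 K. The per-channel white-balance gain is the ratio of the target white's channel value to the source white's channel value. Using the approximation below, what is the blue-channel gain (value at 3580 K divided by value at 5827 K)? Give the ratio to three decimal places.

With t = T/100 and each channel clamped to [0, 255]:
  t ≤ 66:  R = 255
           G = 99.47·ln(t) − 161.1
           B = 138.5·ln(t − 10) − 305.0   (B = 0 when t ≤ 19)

0.626

At 5827 K (t = 58.27):
  B = 138.5·ln(58.27 − 10) − 305.0 = 138.5·ln 48.27 − 305.0 = 138.5·3.8768 − 305.0 = 231.938.
At 3580 K (t = 35.8):
  B = 138.5·ln(35.8 − 10) − 305.0 = 138.5·ln 25.8 − 305.0 = 138.5·3.2504 − 305.0 = 145.177.
Gain = 145.177 / 231.938 = 0.6259 → 0.626.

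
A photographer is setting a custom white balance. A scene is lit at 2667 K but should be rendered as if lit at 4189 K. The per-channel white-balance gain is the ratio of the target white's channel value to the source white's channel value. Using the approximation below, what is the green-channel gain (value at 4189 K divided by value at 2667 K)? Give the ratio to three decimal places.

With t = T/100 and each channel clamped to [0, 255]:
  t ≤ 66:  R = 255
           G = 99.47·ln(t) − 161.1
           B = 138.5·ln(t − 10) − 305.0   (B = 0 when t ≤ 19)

1.271

At 2667 K (t = 26.67):
  G = 99.47·ln 26.67 − 161.1 = 99.47·3.2835 − 161.1 = 165.514.
At 4189 K (t = 41.89):
  G = 99.47·ln 41.89 − 161.1 = 99.47·3.7350 − 161.1 = 210.425.
Gain = 210.425 / 165.514 = 1.2713 → 1.271.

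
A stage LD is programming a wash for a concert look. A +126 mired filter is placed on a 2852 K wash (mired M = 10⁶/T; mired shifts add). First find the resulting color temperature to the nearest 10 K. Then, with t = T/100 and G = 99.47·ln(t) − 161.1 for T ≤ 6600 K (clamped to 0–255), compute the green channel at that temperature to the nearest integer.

142

M_in = 10⁶/2852 = 350.63; M_out = 350.63 + (+126) = 476.63.
T_out = 10⁶/476.63 = 2098.1 K → 2100 K; t = 21.
G = 99.47·ln 21 − 161.1 = 99.47·3.0445 − 161.1 = 141.739.
Rounded: 142.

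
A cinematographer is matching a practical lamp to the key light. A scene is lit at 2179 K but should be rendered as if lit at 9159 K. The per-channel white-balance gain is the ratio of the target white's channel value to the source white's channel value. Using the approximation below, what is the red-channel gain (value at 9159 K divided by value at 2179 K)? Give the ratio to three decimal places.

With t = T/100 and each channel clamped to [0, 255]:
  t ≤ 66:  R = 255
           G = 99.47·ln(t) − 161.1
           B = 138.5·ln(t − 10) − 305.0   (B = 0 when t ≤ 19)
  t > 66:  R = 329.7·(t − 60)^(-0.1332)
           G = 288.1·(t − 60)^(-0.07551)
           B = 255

At 2179 K (t = 21.79):
  R = 255 by definition for t ≤ 66.
At 9159 K (t = 91.59):
  R = 329.7·(91.59 − 60)^(-0.1332) = 329.7·31.59^(-0.1332) = 329.7·0.63134 = 208.151.
Gain = 208.151 / 255.000 = 0.8163 → 0.816.

0.816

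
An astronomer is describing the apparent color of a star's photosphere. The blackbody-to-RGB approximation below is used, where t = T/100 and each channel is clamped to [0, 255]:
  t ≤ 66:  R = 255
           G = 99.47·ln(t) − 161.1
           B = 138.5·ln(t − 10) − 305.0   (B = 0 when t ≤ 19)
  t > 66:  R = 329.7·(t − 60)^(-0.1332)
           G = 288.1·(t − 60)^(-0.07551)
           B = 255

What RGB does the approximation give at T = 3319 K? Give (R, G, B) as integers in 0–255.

(255, 187, 130)

t = 3319/100 = 33.19; the t ≤ 66 branch applies.
R = 255 by definition for t ≤ 66.
G = 99.47·ln 33.19 − 161.1 = 99.47·3.5022 − 161.1 = 187.269.
B = 138.5·ln(33.19 − 10) − 305.0 = 138.5·ln 23.19 − 305.0 = 138.5·3.1437 − 305.0 = 130.405.
Rounded: (255, 187, 130).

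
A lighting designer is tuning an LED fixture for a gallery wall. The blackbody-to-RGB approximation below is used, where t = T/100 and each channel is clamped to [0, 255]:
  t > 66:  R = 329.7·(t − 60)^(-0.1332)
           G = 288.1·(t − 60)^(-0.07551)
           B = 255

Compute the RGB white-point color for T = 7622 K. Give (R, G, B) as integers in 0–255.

t = 7622/100 = 76.22; the t > 66 branch applies.
R = 329.7·(76.22 − 60)^(-0.1332) = 329.7·16.22^(-0.1332) = 329.7·0.68996 = 227.478.
G = 288.1·(76.22 − 60)^(-0.07551) = 288.1·16.22^(-0.07551) = 288.1·0.81027 = 233.438.
B = 255 by definition for t > 66.
Rounded: (227, 233, 255).

(227, 233, 255)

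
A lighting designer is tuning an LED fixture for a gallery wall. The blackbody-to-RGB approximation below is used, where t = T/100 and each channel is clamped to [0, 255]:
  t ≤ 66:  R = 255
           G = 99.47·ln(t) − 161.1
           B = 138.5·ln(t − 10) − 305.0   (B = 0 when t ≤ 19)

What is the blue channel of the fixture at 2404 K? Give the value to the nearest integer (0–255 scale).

61

t = 2404/100 = 24.04; the t ≤ 66 branch applies.
B = 138.5·ln(24.04 − 10) − 305.0 = 138.5·ln 14.04 − 305.0 = 138.5·2.6419 − 305.0 = 60.905.
Rounded: 61.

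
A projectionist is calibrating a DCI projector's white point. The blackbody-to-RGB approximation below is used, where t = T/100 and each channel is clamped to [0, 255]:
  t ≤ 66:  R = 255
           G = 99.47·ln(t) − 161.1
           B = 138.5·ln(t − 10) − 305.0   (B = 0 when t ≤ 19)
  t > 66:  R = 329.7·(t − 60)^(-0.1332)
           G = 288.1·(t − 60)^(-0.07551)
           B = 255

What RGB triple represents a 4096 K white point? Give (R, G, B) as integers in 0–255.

(255, 208, 170)

t = 4096/100 = 40.96; the t ≤ 66 branch applies.
R = 255 by definition for t ≤ 66.
G = 99.47·ln 40.96 − 161.1 = 99.47·3.7126 − 161.1 = 208.192.
B = 138.5·ln(40.96 − 10) − 305.0 = 138.5·ln 30.96 − 305.0 = 138.5·3.4327 − 305.0 = 170.428.
Rounded: (255, 208, 170).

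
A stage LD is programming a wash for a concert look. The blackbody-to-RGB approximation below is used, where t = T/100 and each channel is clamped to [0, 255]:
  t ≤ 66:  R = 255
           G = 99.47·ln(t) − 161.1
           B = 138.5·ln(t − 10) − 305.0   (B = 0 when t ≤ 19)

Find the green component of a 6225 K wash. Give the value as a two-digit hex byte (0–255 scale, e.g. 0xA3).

0xFA

t = 6225/100 = 62.25; the t ≤ 66 branch applies.
G = 99.47·ln 62.25 − 161.1 = 99.47·4.1312 − 161.1 = 249.826.
Rounded: 250; in hex, 0xFA.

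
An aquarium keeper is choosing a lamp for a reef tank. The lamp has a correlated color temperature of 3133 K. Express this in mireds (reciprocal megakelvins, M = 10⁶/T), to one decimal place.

319.2 mireds

M = 10⁶ / 3133 = 319.183 → 319.2 mireds.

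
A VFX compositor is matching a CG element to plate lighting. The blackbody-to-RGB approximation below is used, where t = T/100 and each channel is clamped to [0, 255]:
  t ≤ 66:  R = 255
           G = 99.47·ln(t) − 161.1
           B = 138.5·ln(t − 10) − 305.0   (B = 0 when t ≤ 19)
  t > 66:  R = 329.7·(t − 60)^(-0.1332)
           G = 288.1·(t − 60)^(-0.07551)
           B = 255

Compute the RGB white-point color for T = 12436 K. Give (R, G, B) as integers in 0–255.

t = 12436/100 = 124.36; the t > 66 branch applies.
R = 329.7·(124.36 − 60)^(-0.1332) = 329.7·64.36^(-0.1332) = 329.7·0.57424 = 189.326.
G = 288.1·(124.36 − 60)^(-0.07551) = 288.1·64.36^(-0.07551) = 288.1·0.73018 = 210.366.
B = 255 by definition for t > 66.
Rounded: (189, 210, 255).

(189, 210, 255)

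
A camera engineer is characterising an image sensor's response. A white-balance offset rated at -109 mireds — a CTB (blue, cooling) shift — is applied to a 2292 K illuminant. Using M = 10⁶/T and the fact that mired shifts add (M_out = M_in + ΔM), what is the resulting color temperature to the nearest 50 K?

3050 K

M_in = 10⁶/2292 = 436.30 mireds.
M_out = 436.30 + (-109) = 327.30 mireds.
T_out = 10⁶/327.30 = 3055.3 K → 3050 K.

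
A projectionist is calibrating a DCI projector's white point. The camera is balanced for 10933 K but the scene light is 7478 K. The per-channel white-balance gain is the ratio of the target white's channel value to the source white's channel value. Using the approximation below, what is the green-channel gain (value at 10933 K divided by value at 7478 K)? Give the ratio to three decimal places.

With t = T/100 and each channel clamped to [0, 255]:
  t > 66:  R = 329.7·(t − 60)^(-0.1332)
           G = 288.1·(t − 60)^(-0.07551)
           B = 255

0.913

At 7478 K (t = 74.78):
  G = 288.1·(74.78 − 60)^(-0.07551) = 288.1·14.78^(-0.07551) = 288.1·0.81598 = 235.083.
At 10933 K (t = 109.33):
  G = 288.1·(109.33 − 60)^(-0.07551) = 288.1·49.33^(-0.07551) = 288.1·0.74499 = 214.633.
Gain = 214.633 / 235.083 = 0.9130 → 0.913.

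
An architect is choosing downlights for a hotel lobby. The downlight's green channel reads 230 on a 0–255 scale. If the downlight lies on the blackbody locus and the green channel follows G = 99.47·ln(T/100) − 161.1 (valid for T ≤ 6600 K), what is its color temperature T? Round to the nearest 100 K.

5100 K

ln t = (230 + 161.1) / 99.47 = 3.9318.
t = e^3.9318 = 51.001.
T = 100·t = 5100 K → 5100 K to the nearest 100 K.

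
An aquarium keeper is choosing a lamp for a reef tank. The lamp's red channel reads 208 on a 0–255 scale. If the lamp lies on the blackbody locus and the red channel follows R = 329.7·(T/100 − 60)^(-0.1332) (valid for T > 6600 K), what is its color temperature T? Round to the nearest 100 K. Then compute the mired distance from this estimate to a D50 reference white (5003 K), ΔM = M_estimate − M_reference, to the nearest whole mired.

-91 mireds

(t − 60)^(-0.1332) = 208/329.7 = 0.63088.
t − 60 = 0.63088^(1/-0.1332) = 0.63088^(-7.508) = 31.763, so t = 91.763.
T = 100·t = 9176 K → 9200 K to the nearest 100 K.
M_estimate = 10⁶/9200 = 108.70; M_reference = 10⁶/5003 = 199.88.
ΔM = 108.70 − 199.88 = -91.18 → -91 mireds.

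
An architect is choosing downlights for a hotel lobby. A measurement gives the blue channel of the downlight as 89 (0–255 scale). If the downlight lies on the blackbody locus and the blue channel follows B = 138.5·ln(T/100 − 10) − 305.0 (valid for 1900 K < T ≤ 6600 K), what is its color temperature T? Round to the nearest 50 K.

2700 K

ln(t − 10) = (89 + 305.0) / 138.5 = 2.8448.
t − 10 = e^2.8448 = 17.198, so t = 27.198.
T = 100·t = 2720 K → 2700 K to the nearest 50 K.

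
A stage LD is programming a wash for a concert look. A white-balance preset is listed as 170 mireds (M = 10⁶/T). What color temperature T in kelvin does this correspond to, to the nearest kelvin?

T = 10⁶ / 170 = 5882.35 K → 5882 K.

5882 K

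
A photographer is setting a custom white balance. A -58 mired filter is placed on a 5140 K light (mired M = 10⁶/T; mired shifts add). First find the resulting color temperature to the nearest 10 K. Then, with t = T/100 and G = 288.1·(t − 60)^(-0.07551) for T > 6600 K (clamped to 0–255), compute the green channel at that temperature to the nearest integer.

M_in = 10⁶/5140 = 194.55; M_out = 194.55 + (-58) = 136.55.
T_out = 10⁶/136.55 = 7323.2 K → 7320 K; t = 73.2.
G = 288.1·(73.2 − 60)^(-0.07551) = 288.1·13.2^(-0.07551) = 288.1·0.82297 = 237.098.
Rounded: 237.

237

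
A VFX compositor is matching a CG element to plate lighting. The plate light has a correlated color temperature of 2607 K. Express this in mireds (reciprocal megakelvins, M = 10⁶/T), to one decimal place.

383.6 mireds

M = 10⁶ / 2607 = 383.583 → 383.6 mireds.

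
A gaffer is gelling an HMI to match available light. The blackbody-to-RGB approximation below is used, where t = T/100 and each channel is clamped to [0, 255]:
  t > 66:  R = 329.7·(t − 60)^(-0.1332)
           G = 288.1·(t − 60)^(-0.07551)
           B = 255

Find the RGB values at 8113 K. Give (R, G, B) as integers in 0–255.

t = 8113/100 = 81.13; the t > 66 branch applies.
R = 329.7·(81.13 − 60)^(-0.1332) = 329.7·21.13^(-0.1332) = 329.7·0.66608 = 219.605.
G = 288.1·(81.13 − 60)^(-0.07551) = 288.1·21.13^(-0.07551) = 288.1·0.79425 = 228.823.
B = 255 by definition for t > 66.
Rounded: (220, 229, 255).

(220, 229, 255)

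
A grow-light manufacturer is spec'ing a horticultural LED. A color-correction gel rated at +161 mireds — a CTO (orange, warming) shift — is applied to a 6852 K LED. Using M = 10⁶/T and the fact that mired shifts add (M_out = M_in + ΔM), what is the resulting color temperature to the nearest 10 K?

3260 K

M_in = 10⁶/6852 = 145.94 mireds.
M_out = 145.94 + (+161) = 306.94 mireds.
T_out = 10⁶/306.94 = 3257.9 K → 3260 K.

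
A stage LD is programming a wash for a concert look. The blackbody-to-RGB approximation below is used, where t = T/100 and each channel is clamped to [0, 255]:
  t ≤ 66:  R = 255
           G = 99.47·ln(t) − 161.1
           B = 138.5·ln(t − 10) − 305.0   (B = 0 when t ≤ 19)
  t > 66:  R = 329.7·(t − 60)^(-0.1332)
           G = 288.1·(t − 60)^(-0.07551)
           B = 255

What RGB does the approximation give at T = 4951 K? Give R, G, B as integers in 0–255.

R=255, G=227, B=204

t = 4951/100 = 49.51; the t ≤ 66 branch applies.
R = 255 by definition for t ≤ 66.
G = 99.47·ln 49.51 − 161.1 = 99.47·3.9022 − 161.1 = 227.049.
B = 138.5·ln(49.51 − 10) − 305.0 = 138.5·ln 39.51 − 305.0 = 138.5·3.6766 − 305.0 = 204.203.
Rounded: (255, 227, 204).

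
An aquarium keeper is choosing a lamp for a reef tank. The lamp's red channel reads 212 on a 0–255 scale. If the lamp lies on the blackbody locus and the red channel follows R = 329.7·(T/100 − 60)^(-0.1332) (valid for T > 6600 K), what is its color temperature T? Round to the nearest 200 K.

(t − 60)^(-0.1332) = 212/329.7 = 0.64301.
t − 60 = 0.64301^(1/-0.1332) = 0.64301^(-7.508) = 27.530, so t = 87.530.
T = 100·t = 8753 K → 8800 K to the nearest 200 K.

8800 K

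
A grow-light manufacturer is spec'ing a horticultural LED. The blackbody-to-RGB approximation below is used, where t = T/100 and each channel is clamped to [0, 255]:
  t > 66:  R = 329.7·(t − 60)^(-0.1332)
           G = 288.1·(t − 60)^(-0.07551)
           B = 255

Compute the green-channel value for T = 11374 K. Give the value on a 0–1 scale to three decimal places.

0.836

t = 11374/100 = 113.74; the t > 66 branch applies.
G = 288.1·(113.74 − 60)^(-0.07551) = 288.1·53.74^(-0.07551) = 288.1·0.74019 = 213.250.
On a 0–1 scale: 213.250/255 = 0.8363 → 0.836.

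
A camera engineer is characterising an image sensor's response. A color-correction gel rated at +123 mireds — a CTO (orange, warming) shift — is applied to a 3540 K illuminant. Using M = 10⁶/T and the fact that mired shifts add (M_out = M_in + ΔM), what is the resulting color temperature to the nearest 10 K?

2470 K

M_in = 10⁶/3540 = 282.49 mireds.
M_out = 282.49 + (+123) = 405.49 mireds.
T_out = 10⁶/405.49 = 2466.2 K → 2470 K.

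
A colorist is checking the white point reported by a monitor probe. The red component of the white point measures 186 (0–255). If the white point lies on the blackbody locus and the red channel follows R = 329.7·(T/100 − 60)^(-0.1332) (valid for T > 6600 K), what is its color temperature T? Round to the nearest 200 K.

13400 K

(t − 60)^(-0.1332) = 186/329.7 = 0.56415.
t − 60 = 0.56415^(1/-0.1332) = 0.56415^(-7.508) = 73.521, so t = 133.521.
T = 100·t = 13352 K → 13400 K to the nearest 200 K.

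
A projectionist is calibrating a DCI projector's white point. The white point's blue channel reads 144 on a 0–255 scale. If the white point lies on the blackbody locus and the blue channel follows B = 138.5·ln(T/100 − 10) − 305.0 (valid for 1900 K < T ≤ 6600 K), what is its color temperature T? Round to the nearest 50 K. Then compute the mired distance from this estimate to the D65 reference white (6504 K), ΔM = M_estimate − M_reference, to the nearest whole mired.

+128 mireds

ln(t − 10) = (144 + 305.0) / 138.5 = 3.2419.
t − 10 = e^3.2419 = 25.582, so t = 35.582.
T = 100·t = 3558 K → 3550 K to the nearest 50 K.
M_estimate = 10⁶/3550 = 281.69; M_reference = 10⁶/6504 = 153.75.
ΔM = 281.69 − 153.75 = 127.94 → +128 mireds.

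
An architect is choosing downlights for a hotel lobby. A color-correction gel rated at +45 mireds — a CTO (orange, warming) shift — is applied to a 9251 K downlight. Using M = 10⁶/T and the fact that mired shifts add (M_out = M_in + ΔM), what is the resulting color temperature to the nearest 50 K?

M_in = 10⁶/9251 = 108.10 mireds.
M_out = 108.10 + (+45) = 153.10 mireds.
T_out = 10⁶/153.10 = 6531.8 K → 6550 K.

6550 K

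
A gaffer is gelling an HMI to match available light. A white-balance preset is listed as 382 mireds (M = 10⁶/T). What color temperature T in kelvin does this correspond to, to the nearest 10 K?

2620 K

T = 10⁶ / 382 = 2617.80 K → 2620 K.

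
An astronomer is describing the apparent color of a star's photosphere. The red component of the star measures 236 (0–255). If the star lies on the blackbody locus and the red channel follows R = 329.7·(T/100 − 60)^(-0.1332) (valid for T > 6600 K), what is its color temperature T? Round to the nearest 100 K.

7200 K

(t − 60)^(-0.1332) = 236/329.7 = 0.71580.
t − 60 = 0.71580^(1/-0.1332) = 0.71580^(-7.508) = 12.307, so t = 72.307.
T = 100·t = 7231 K → 7200 K to the nearest 100 K.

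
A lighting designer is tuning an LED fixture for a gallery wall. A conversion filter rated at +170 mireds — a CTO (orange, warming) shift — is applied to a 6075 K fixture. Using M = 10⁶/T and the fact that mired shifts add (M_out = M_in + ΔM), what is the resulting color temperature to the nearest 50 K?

M_in = 10⁶/6075 = 164.61 mireds.
M_out = 164.61 + (+170) = 334.61 mireds.
T_out = 10⁶/334.61 = 2988.6 K → 3000 K.

3000 K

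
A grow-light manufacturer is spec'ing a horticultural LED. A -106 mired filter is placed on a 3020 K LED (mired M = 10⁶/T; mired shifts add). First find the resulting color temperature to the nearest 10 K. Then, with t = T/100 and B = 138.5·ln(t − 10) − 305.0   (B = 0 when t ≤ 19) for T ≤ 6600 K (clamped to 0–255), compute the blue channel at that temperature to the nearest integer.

185

M_in = 10⁶/3020 = 331.13; M_out = 331.13 + (-106) = 225.13.
T_out = 10⁶/225.13 = 4442.0 K → 4440 K; t = 44.4.
B = 138.5·ln(44.4 − 10) − 305.0 = 138.5·ln 34.4 − 305.0 = 138.5·3.5381 − 305.0 = 185.021.
Rounded: 185.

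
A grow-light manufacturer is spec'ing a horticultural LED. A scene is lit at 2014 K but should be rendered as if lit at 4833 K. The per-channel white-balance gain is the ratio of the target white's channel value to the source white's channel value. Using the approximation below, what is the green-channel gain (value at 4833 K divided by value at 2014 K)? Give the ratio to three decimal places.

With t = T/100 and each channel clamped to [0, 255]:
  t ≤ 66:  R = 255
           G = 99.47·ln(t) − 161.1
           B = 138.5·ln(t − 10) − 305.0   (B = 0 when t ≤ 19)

At 2014 K (t = 20.14):
  G = 99.47·ln 20.14 − 161.1 = 99.47·3.0027 − 161.1 = 137.579.
At 4833 K (t = 48.33):
  G = 99.47·ln 48.33 − 161.1 = 99.47·3.8781 − 161.1 = 224.650.
Gain = 224.650 / 137.579 = 1.6329 → 1.633.

1.633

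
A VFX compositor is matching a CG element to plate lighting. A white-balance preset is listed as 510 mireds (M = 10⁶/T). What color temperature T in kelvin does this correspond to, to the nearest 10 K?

T = 10⁶ / 510 = 1960.78 K → 1960 K.

1960 K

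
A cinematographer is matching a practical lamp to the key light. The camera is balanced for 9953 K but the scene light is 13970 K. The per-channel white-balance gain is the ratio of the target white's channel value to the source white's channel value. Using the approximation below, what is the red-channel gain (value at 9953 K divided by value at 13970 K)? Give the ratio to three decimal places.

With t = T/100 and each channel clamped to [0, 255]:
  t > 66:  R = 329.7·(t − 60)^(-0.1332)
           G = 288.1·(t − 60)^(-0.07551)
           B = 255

At 13970 K (t = 139.7):
  R = 329.7·(139.7 − 60)^(-0.1332) = 329.7·79.7^(-0.1332) = 329.7·0.55812 = 184.011.
At 9953 K (t = 99.53):
  R = 329.7·(99.53 − 60)^(-0.1332) = 329.7·39.53^(-0.1332) = 329.7·0.61276 = 202.026.
Gain = 202.026 / 184.011 = 1.0979 → 1.098.

1.098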